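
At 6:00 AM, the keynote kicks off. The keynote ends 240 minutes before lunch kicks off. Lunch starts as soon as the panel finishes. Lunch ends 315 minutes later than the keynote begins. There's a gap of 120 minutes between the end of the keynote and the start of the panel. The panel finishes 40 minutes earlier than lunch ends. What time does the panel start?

8:35 AM

Lunch ends at 6:00 AM + 315 min = 11:15 AM.
The panel ends at 11:15 AM − 40 min = 10:35 AM.
So lunch starts at 10:35 AM.
The keynote ends at 10:35 AM − 240 min = 6:35 AM.
The panel starts at 6:35 AM + 120 min = 8:35 AM.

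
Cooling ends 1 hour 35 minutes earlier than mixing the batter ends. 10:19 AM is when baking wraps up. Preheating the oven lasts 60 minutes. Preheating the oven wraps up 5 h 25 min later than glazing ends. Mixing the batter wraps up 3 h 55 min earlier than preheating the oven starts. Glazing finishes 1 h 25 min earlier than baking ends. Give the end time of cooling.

Glazing ends at 10:19 AM − 85 min = 8:54 AM.
Preheating the oven ends at 8:54 AM + 325 min = 2:19 PM.
Preheating the oven starts at 2:19 PM − 60 min = 1:19 PM.
Mixing the batter ends at 1:19 PM − 235 min = 9:24 AM.
Cooling ends at 9:24 AM − 95 min = 7:49 AM.

7:49 AM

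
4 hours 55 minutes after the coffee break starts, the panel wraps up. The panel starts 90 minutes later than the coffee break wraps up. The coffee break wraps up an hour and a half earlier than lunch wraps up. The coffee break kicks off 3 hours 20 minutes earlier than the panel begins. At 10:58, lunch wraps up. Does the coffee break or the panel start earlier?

the coffee break

The coffee break ends at 10:58 − 90 min = 09:28.
The panel starts at 09:28 + 90 min = 10:58.
The coffee break starts at 10:58 − 200 min = 07:38.
The coffee break starts at 07:38 and the panel starts at 10:58, so the coffee break is first.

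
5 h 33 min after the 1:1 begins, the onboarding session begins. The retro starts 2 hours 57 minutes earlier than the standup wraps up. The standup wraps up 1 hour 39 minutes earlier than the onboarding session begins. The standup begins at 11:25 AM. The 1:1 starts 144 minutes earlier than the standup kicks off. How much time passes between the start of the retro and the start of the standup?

The 1:1 starts at 11:25 AM − 144 min = 9:01 AM.
The onboarding session starts at 9:01 AM + 333 min = 2:34 PM.
The standup ends at 2:34 PM − 99 min = 12:55 PM.
The retro starts at 12:55 PM − 177 min = 9:58 AM.
From 9:58 AM to 11:25 AM is 1 h 27 min.

1 h 27 min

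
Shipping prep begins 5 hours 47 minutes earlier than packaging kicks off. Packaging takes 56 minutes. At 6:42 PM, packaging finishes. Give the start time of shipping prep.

11:59 AM

Packaging starts at 6:42 PM − 56 min = 5:46 PM.
Shipping prep starts at 5:46 PM − 347 min = 11:59 AM.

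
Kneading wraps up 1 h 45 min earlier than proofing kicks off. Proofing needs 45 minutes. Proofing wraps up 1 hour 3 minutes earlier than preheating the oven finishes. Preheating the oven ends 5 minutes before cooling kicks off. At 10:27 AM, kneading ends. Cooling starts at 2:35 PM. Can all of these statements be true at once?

No

Preheating the oven ends at 2:35 PM − 5 min = 2:30 PM.
Proofing ends at 2:30 PM − 63 min = 1:27 PM.
Proofing starts at 1:27 PM − 45 min = 12:42 PM.
Kneading ends at 12:42 PM − 105 min = 10:57 AM.
But kneading is also said to end at 10:27 AM — a 30-minute conflict.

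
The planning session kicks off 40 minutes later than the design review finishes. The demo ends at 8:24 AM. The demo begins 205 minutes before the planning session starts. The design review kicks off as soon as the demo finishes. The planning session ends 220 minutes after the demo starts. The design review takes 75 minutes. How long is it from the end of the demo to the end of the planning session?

2 hours 10 minutes

The design review starts at 8:24 AM.
The design review ends at 8:24 AM + 75 min = 9:39 AM.
The planning session starts at 9:39 AM + 40 min = 10:19 AM.
The demo starts at 10:19 AM − 205 min = 6:54 AM.
The planning session ends at 6:54 AM + 220 min = 10:34 AM.
From 8:24 AM to 10:34 AM is 2 hours 10 minutes.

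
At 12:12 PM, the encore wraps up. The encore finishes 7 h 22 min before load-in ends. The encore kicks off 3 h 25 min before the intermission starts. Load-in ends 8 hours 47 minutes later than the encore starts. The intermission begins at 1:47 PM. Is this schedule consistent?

The encore starts at 1:47 PM − 205 min = 10:22 AM.
Load-in ends at 10:22 AM + 527 min = 7:09 PM.
The encore ends at 7:09 PM − 442 min = 11:47 AM.
But the encore is also said to end at 12:12 PM — a 25-minute conflict.

No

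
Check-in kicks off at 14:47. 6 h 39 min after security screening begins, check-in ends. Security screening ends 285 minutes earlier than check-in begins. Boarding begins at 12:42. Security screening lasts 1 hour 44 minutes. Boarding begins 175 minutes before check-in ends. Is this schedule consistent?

No

Security screening ends at 14:47 − 285 min = 10:02.
Security screening starts at 10:02 − 104 min = 08:18.
Check-in ends at 08:18 + 399 min = 14:57.
Boarding starts at 14:57 − 175 min = 12:02.
But boarding is also said to start at 12:42 — a 40-minute conflict.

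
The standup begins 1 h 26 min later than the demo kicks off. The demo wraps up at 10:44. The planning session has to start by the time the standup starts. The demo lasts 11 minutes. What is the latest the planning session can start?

The demo starts at 10:44 − 11 min = 10:33.
The standup starts at 10:33 + 86 min = 11:59.
The planning session is bounded by the standup, so the latest it can start is 11:59.

11:59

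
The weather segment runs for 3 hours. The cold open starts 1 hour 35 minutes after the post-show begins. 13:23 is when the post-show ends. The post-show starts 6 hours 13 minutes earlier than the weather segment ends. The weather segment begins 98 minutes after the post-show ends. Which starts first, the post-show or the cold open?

the post-show

The weather segment starts at 13:23 + 98 min = 15:01.
The weather segment ends at 15:01 + 180 min = 18:01.
The post-show starts at 18:01 − 373 min = 11:48.
The cold open starts at 11:48 + 95 min = 13:23.
The post-show starts at 11:48 and the cold open starts at 13:23, so the post-show is first.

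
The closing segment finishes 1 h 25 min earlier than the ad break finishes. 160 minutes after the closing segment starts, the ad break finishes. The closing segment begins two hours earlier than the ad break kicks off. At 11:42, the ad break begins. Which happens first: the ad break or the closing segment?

the closing segment

The closing segment starts at 11:42 − 120 min = 09:42.
The ad break starts at 11:42 and the closing segment starts at 09:42, so the closing segment is first.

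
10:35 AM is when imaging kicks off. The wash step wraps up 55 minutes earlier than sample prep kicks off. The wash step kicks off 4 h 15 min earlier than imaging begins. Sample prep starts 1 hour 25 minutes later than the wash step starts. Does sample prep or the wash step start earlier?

the wash step

The wash step starts at 10:35 AM − 255 min = 6:20 AM.
Sample prep starts at 6:20 AM + 85 min = 7:45 AM.
Sample prep starts at 7:45 AM and the wash step starts at 6:20 AM, so the wash step is first.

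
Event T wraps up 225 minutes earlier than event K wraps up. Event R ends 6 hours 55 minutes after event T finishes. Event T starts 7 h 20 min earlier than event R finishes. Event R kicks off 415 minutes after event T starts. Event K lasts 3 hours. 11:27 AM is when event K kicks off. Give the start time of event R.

5:12 PM

Event K ends at 11:27 AM + 180 min = 2:27 PM.
Event T ends at 2:27 PM − 225 min = 10:42 AM.
Event R ends at 10:42 AM + 415 min = 5:37 PM.
Event T starts at 5:37 PM − 440 min = 10:17 AM.
Event R starts at 10:17 AM + 415 min = 5:12 PM.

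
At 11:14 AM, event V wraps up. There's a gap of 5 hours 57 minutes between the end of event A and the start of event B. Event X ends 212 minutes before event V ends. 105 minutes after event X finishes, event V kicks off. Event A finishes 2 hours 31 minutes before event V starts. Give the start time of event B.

Event X ends at 11:14 AM − 212 min = 7:42 AM.
Event V starts at 7:42 AM + 105 min = 9:27 AM.
Event A ends at 9:27 AM − 151 min = 6:56 AM.
Event B starts at 6:56 AM + 357 min = 12:53 PM.

12:53 PM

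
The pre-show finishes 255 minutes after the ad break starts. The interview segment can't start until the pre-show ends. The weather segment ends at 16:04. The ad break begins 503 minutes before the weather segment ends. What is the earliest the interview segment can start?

11:56

The ad break starts at 16:04 − 503 min = 07:41.
The pre-show ends at 07:41 + 255 min = 11:56.
The interview segment is bounded by the pre-show, so the earliest it can start is 11:56.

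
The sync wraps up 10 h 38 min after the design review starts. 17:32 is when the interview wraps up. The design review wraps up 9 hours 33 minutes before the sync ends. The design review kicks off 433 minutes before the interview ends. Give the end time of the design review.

11:24

The design review starts at 17:32 − 433 min = 10:19.
The sync ends at 10:19 + 638 min = 20:57.
The design review ends at 20:57 − 573 min = 11:24.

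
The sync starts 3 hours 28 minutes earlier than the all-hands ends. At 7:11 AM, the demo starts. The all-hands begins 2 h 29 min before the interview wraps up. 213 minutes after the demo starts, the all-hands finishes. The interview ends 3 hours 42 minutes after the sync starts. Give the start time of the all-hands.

The all-hands ends at 7:11 AM + 213 min = 10:44 AM.
The sync starts at 10:44 AM − 208 min = 7:16 AM.
The interview ends at 7:16 AM + 222 min = 10:58 AM.
The all-hands starts at 10:58 AM − 149 min = 8:29 AM.

8:29 AM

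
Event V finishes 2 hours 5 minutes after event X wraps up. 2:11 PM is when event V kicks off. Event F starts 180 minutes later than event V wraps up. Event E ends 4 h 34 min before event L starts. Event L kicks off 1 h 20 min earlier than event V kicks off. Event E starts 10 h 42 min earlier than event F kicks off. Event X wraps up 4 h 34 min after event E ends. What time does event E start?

7:14 AM

Event L starts at 2:11 PM − 80 min = 12:51 PM.
Event E ends at 12:51 PM − 274 min = 8:17 AM.
Event X ends at 8:17 AM + 274 min = 12:51 PM.
Event V ends at 12:51 PM + 125 min = 2:56 PM.
Event F starts at 2:56 PM + 180 min = 5:56 PM.
Event E starts at 5:56 PM − 642 min = 7:14 AM.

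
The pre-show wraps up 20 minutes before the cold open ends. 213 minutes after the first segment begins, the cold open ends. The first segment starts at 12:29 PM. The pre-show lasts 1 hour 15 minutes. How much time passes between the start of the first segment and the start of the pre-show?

The cold open ends at 12:29 PM + 213 min = 4:02 PM.
The pre-show ends at 4:02 PM − 20 min = 3:42 PM.
The pre-show starts at 3:42 PM − 75 min = 2:27 PM.
From 12:29 PM to 2:27 PM is 118 minutes.

118 minutes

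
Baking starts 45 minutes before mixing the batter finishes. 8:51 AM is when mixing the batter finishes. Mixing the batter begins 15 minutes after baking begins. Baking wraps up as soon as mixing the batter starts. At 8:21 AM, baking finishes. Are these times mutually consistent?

Yes

Baking starts at 8:51 AM − 45 min = 8:06 AM.
Mixing the batter starts at 8:06 AM + 15 min = 8:21 AM.
So baking ends at 8:21 AM.
That matches the stated 8:21 AM, so the schedule is consistent.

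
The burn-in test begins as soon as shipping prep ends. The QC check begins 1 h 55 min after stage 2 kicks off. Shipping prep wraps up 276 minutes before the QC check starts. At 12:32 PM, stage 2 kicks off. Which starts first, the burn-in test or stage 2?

The QC check starts at 12:32 PM + 115 min = 2:27 PM.
Shipping prep ends at 2:27 PM − 276 min = 9:51 AM.
So the burn-in test starts at 9:51 AM.
The burn-in test starts at 9:51 AM and stage 2 starts at 12:32 PM, so the burn-in test is first.

the burn-in test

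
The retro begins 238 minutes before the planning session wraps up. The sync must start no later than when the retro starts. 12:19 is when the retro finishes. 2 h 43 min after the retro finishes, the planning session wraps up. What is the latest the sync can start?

11:04

The planning session ends at 12:19 + 163 min = 15:02.
The retro starts at 15:02 − 238 min = 11:04.
The sync is bounded by the retro, so the latest it can start is 11:04.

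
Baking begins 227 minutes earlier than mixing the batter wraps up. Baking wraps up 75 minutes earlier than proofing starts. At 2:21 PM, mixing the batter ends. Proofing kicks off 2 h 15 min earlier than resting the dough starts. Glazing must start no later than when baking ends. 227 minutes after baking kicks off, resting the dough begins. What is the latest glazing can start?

Baking starts at 2:21 PM − 227 min = 10:34 AM.
Resting the dough starts at 10:34 AM + 227 min = 2:21 PM.
Proofing starts at 2:21 PM − 135 min = 12:06 PM.
Baking ends at 12:06 PM − 75 min = 10:51 AM.
Glazing is bounded by baking, so the latest it can start is 10:51 AM.

10:51 AM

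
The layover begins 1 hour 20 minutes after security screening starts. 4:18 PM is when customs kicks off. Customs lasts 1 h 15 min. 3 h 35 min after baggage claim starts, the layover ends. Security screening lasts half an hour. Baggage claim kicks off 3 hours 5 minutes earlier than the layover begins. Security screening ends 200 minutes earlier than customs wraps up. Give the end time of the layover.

3:33 PM

Customs ends at 4:18 PM + 75 min = 5:33 PM.
Security screening ends at 5:33 PM − 200 min = 2:13 PM.
Security screening starts at 2:13 PM − 30 min = 1:43 PM.
The layover starts at 1:43 PM + 80 min = 3:03 PM.
Baggage claim starts at 3:03 PM − 185 min = 11:58 AM.
The layover ends at 11:58 AM + 215 min = 3:33 PM.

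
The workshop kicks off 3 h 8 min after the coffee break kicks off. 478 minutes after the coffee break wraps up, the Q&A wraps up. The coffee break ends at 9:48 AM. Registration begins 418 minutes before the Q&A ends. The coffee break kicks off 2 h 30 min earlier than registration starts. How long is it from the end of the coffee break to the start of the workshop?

1 hour 38 minutes

The Q&A ends at 9:48 AM + 478 min = 5:46 PM.
Registration starts at 5:46 PM − 418 min = 10:48 AM.
The coffee break starts at 10:48 AM − 150 min = 8:18 AM.
The workshop starts at 8:18 AM + 188 min = 11:26 AM.
From 9:48 AM to 11:26 AM is 1 hour 38 minutes.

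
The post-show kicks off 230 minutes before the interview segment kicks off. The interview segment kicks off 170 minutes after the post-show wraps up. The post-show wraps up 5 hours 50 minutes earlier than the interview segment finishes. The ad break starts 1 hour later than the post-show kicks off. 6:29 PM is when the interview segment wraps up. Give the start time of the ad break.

12:39 PM

The post-show ends at 6:29 PM − 350 min = 12:39 PM.
The interview segment starts at 12:39 PM + 170 min = 3:29 PM.
The post-show starts at 3:29 PM − 230 min = 11:39 AM.
The ad break starts at 11:39 AM + 60 min = 12:39 PM.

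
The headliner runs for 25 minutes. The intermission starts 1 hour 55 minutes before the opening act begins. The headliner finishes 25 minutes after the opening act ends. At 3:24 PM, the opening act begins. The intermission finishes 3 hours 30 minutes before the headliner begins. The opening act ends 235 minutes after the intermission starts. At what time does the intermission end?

The intermission starts at 3:24 PM − 115 min = 1:29 PM.
The opening act ends at 1:29 PM + 235 min = 5:24 PM.
The headliner ends at 5:24 PM + 25 min = 5:49 PM.
The headliner starts at 5:49 PM − 25 min = 5:24 PM.
The intermission ends at 5:24 PM − 210 min = 1:54 PM.

1:54 PM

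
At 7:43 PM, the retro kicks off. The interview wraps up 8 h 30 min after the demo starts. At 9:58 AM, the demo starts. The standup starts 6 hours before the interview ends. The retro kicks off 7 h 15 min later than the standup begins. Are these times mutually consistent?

The interview ends at 9:58 AM + 510 min = 6:28 PM.
The standup starts at 6:28 PM − 360 min = 12:28 PM.
The retro starts at 12:28 PM + 435 min = 7:43 PM.
That matches the stated 7:43 PM, so the schedule is consistent.

Yes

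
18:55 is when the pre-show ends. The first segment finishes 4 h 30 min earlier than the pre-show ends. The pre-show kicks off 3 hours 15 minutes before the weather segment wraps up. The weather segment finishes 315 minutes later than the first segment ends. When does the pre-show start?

The first segment ends at 18:55 − 270 min = 14:25.
The weather segment ends at 14:25 + 315 min = 19:40.
The pre-show starts at 19:40 − 195 min = 16:25.

16:25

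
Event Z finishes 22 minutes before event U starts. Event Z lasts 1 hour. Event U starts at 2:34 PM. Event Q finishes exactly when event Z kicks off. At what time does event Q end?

Event Z ends at 2:34 PM − 22 min = 2:12 PM.
Event Z starts at 2:12 PM − 60 min = 1:12 PM.
So event Q ends at 1:12 PM.

1:12 PM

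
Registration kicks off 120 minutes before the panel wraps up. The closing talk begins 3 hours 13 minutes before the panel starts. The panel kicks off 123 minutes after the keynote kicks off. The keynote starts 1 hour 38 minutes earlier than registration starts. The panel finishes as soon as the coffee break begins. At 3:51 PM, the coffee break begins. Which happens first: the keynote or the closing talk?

the closing talk

The panel ends at 3:51 PM.
Registration starts at 3:51 PM − 120 min = 1:51 PM.
The keynote starts at 1:51 PM − 98 min = 12:13 PM.
The panel starts at 12:13 PM + 123 min = 2:16 PM.
The closing talk starts at 2:16 PM − 193 min = 11:03 AM.
The keynote starts at 12:13 PM and the closing talk starts at 11:03 AM, so the closing talk is first.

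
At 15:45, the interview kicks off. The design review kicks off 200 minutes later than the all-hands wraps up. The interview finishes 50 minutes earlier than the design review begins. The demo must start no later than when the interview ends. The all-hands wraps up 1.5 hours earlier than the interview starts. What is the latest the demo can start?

The all-hands ends at 15:45 − 90 min = 14:15.
The design review starts at 14:15 + 200 min = 17:35.
The interview ends at 17:35 − 50 min = 16:45.
The demo is bounded by the interview, so the latest it can start is 16:45.

16:45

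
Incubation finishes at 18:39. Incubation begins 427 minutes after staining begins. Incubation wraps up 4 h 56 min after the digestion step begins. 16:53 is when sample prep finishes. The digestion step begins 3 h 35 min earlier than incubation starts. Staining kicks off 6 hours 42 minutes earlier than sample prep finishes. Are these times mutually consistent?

Yes

Staining starts at 16:53 − 402 min = 10:11.
Incubation starts at 10:11 + 427 min = 17:18.
The digestion step starts at 17:18 − 215 min = 13:43.
Incubation ends at 13:43 + 296 min = 18:39.
That matches the stated 18:39, so the schedule is consistent.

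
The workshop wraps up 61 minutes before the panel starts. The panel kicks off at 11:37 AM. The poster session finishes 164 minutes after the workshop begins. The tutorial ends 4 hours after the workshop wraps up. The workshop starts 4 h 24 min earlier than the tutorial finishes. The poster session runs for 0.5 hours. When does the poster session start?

The workshop ends at 11:37 AM − 61 min = 10:36 AM.
The tutorial ends at 10:36 AM + 240 min = 2:36 PM.
The workshop starts at 2:36 PM − 264 min = 10:12 AM.
The poster session ends at 10:12 AM + 164 min = 12:56 PM.
The poster session starts at 12:56 PM − 30 min = 12:26 PM.

12:26 PM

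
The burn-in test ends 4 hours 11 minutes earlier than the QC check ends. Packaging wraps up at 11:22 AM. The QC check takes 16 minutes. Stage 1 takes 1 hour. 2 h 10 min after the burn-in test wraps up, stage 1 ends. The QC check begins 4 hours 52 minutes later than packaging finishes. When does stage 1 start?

The QC check starts at 11:22 AM + 292 min = 4:14 PM.
The QC check ends at 4:14 PM + 16 min = 4:30 PM.
The burn-in test ends at 4:30 PM − 251 min = 12:19 PM.
Stage 1 ends at 12:19 PM + 130 min = 2:29 PM.
Stage 1 starts at 2:29 PM − 60 min = 1:29 PM.

1:29 PM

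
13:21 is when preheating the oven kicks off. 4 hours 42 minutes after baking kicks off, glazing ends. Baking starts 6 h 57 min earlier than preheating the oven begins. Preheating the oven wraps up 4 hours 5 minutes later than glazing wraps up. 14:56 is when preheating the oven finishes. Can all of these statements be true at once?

Baking starts at 13:21 − 417 min = 06:24.
Glazing ends at 06:24 + 282 min = 11:06.
Preheating the oven ends at 11:06 + 245 min = 15:11.
But preheating the oven is also said to end at 14:56 — a 15-minute conflict.

No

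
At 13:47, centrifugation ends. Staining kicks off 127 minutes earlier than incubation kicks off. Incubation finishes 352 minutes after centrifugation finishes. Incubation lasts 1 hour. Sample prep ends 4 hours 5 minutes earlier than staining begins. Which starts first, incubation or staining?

staining

Incubation ends at 13:47 + 352 min = 19:39.
Incubation starts at 19:39 − 60 min = 18:39.
Staining starts at 18:39 − 127 min = 16:32.
Incubation starts at 18:39 and staining starts at 16:32, so staining is first.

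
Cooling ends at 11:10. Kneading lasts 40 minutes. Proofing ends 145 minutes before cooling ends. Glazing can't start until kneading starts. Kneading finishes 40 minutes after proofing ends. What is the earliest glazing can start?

08:45

Proofing ends at 11:10 − 145 min = 08:45.
Kneading ends at 08:45 + 40 min = 09:25.
Kneading starts at 09:25 − 40 min = 08:45.
Glazing is bounded by kneading, so the earliest it can start is 08:45.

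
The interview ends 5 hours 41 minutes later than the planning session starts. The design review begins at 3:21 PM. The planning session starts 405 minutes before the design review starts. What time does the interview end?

2:17 PM

The planning session starts at 3:21 PM − 405 min = 8:36 AM.
The interview ends at 8:36 AM + 341 min = 2:17 PM.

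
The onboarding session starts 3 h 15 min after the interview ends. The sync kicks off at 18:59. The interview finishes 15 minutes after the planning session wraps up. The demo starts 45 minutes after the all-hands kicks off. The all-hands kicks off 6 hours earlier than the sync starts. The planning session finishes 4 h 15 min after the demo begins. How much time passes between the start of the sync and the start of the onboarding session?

2 hours 30 minutes

The all-hands starts at 18:59 − 360 min = 12:59.
The demo starts at 12:59 + 45 min = 13:44.
The planning session ends at 13:44 + 255 min = 17:59.
The interview ends at 17:59 + 15 min = 18:14.
The onboarding session starts at 18:14 + 195 min = 21:29.
From 18:59 to 21:29 is 2 hours 30 minutes.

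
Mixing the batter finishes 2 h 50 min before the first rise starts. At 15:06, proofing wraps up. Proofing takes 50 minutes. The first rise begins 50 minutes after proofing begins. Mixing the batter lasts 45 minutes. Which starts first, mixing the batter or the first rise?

Proofing starts at 15:06 − 50 min = 14:16.
The first rise starts at 14:16 + 50 min = 15:06.
Mixing the batter ends at 15:06 − 170 min = 12:16.
Mixing the batter starts at 12:16 − 45 min = 11:31.
Mixing the batter starts at 11:31 and the first rise starts at 15:06, so mixing the batter is first.

mixing the batter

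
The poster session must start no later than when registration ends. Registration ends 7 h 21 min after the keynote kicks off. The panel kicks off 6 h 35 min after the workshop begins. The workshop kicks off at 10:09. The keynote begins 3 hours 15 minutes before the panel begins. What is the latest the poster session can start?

20:50

The panel starts at 10:09 + 395 min = 16:44.
The keynote starts at 16:44 − 195 min = 13:29.
Registration ends at 13:29 + 441 min = 20:50.
The poster session is bounded by registration, so the latest it can start is 20:50.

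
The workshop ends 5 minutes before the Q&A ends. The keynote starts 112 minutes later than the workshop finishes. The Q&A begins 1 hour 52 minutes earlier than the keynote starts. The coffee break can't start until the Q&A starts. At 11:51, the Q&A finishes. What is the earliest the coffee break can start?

The workshop ends at 11:51 − 5 min = 11:46.
The keynote starts at 11:46 + 112 min = 13:38.
The Q&A starts at 13:38 − 112 min = 11:46.
The coffee break is bounded by the Q&A, so the earliest it can start is 11:46.

11:46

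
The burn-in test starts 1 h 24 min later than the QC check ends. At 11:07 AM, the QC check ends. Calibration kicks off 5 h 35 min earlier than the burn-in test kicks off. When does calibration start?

6:56 AM

The burn-in test starts at 11:07 AM + 84 min = 12:31 PM.
Calibration starts at 12:31 PM − 335 min = 6:56 AM.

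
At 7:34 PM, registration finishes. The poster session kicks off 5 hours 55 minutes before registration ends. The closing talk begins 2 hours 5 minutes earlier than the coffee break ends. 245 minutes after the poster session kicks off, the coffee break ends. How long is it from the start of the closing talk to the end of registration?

3 h 55 min

The poster session starts at 7:34 PM − 355 min = 1:39 PM.
The coffee break ends at 1:39 PM + 245 min = 5:44 PM.
The closing talk starts at 5:44 PM − 125 min = 3:39 PM.
From 3:39 PM to 7:34 PM is 3 h 55 min.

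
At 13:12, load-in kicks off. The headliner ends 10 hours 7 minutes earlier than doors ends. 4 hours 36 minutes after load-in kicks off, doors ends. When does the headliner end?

07:41

Doors ends at 13:12 + 276 min = 17:48.
The headliner ends at 17:48 − 607 min = 07:41.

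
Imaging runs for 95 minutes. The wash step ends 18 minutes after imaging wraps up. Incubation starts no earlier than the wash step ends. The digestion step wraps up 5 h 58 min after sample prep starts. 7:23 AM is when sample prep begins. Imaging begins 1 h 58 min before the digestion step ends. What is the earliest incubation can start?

The digestion step ends at 7:23 AM + 358 min = 1:21 PM.
Imaging starts at 1:21 PM − 118 min = 11:23 AM.
Imaging ends at 11:23 AM + 95 min = 12:58 PM.
The wash step ends at 12:58 PM + 18 min = 1:16 PM.
Incubation is bounded by the wash step, so the earliest it can start is 1:16 PM.

1:16 PM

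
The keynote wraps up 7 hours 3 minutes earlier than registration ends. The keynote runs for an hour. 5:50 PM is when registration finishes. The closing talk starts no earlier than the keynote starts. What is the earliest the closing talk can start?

9:47 AM

The keynote ends at 5:50 PM − 423 min = 10:47 AM.
The keynote starts at 10:47 AM − 60 min = 9:47 AM.
The closing talk is bounded by the keynote, so the earliest it can start is 9:47 AM.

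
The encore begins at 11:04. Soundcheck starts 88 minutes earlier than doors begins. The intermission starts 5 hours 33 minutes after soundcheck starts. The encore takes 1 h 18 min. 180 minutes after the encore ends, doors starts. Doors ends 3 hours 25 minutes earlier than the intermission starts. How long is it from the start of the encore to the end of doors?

4 h 58 min

The encore ends at 11:04 + 78 min = 12:22.
Doors starts at 12:22 + 180 min = 15:22.
Soundcheck starts at 15:22 − 88 min = 13:54.
The intermission starts at 13:54 + 333 min = 19:27.
Doors ends at 19:27 − 205 min = 16:02.
From 11:04 to 16:02 is 4 h 58 min.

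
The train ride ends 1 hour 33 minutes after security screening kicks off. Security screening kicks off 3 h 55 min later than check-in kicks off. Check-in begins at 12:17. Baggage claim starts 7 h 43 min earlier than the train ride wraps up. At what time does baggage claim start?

10:02

Security screening starts at 12:17 + 235 min = 16:12.
The train ride ends at 16:12 + 93 min = 17:45.
Baggage claim starts at 17:45 − 463 min = 10:02.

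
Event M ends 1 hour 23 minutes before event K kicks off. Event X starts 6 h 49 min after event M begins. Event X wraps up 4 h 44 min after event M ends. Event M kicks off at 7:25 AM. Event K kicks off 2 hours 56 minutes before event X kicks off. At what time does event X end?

Event X starts at 7:25 AM + 409 min = 2:14 PM.
Event K starts at 2:14 PM − 176 min = 11:18 AM.
Event M ends at 11:18 AM − 83 min = 9:55 AM.
Event X ends at 9:55 AM + 284 min = 2:39 PM.

2:39 PM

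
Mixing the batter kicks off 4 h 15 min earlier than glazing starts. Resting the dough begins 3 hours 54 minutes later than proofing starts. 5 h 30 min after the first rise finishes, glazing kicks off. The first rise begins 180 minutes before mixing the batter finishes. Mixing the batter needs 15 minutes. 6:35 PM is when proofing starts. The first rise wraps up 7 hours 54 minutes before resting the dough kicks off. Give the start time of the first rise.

1:05 PM

Resting the dough starts at 6:35 PM + 234 min = 10:29 PM.
The first rise ends at 10:29 PM − 474 min = 2:35 PM.
Glazing starts at 2:35 PM + 330 min = 8:05 PM.
Mixing the batter starts at 8:05 PM − 255 min = 3:50 PM.
Mixing the batter ends at 3:50 PM + 15 min = 4:05 PM.
The first rise starts at 4:05 PM − 180 min = 1:05 PM.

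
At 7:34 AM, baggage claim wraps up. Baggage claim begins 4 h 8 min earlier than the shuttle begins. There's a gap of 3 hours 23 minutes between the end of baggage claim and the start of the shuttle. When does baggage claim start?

6:49 AM

The shuttle starts at 7:34 AM + 203 min = 10:57 AM.
Baggage claim starts at 10:57 AM − 248 min = 6:49 AM.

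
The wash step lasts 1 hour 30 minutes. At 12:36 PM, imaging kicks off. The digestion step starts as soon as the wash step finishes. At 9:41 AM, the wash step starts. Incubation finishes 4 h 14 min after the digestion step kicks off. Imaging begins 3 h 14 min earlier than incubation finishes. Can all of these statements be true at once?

No

The wash step ends at 9:41 AM + 90 min = 11:11 AM.
So the digestion step starts at 11:11 AM.
Incubation ends at 11:11 AM + 254 min = 3:25 PM.
Imaging starts at 3:25 PM − 194 min = 12:11 PM.
But imaging is also said to start at 12:36 PM — a 25-minute conflict.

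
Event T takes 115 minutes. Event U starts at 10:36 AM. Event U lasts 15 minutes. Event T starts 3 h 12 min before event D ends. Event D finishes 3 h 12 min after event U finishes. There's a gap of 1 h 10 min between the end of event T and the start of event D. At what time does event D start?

Event U ends at 10:36 AM + 15 min = 10:51 AM.
Event D ends at 10:51 AM + 192 min = 2:03 PM.
Event T starts at 2:03 PM − 192 min = 10:51 AM.
Event T ends at 10:51 AM + 115 min = 12:46 PM.
Event D starts at 12:46 PM + 70 min = 1:56 PM.

1:56 PM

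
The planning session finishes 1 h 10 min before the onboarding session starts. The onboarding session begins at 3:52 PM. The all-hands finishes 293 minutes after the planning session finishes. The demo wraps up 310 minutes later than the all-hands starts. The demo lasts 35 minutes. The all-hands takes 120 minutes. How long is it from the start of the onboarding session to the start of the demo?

The planning session ends at 3:52 PM − 70 min = 2:42 PM.
The all-hands ends at 2:42 PM + 293 min = 7:35 PM.
The all-hands starts at 7:35 PM − 120 min = 5:35 PM.
The demo ends at 5:35 PM + 310 min = 10:45 PM.
The demo starts at 10:45 PM − 35 min = 10:10 PM.
From 3:52 PM to 10:10 PM is 378 minutes.

378 minutes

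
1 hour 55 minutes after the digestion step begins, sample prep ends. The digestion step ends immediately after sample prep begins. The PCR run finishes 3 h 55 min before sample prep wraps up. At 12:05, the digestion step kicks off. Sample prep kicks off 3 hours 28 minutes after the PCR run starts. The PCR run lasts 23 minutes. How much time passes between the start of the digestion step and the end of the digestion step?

1 h 5 min

Sample prep ends at 12:05 + 115 min = 14:00.
The PCR run ends at 14:00 − 235 min = 10:05.
The PCR run starts at 10:05 − 23 min = 09:42.
Sample prep starts at 09:42 + 208 min = 13:10.
So the digestion step ends at 13:10.
From 12:05 to 13:10 is 1 h 5 min.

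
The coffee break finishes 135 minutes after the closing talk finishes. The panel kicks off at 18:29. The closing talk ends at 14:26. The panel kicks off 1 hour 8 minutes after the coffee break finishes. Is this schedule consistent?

No

The coffee break ends at 14:26 + 135 min = 16:41.
The panel starts at 16:41 + 68 min = 17:49.
But the panel is also said to start at 18:29 — a 40-minute conflict.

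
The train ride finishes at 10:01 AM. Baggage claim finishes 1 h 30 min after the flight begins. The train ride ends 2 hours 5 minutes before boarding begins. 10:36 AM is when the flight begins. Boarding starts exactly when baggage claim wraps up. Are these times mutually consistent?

Baggage claim ends at 10:36 AM + 90 min = 12:06 PM.
So boarding starts at 12:06 PM.
The train ride ends at 12:06 PM − 125 min = 10:01 AM.
That matches the stated 10:01 AM, so the schedule is consistent.

Yes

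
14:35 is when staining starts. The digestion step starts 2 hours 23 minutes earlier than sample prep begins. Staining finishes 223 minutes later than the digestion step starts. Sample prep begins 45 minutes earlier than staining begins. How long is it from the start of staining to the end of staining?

35 minutes

Sample prep starts at 14:35 − 45 min = 13:50.
The digestion step starts at 13:50 − 143 min = 11:27.
Staining ends at 11:27 + 223 min = 15:10.
From 14:35 to 15:10 is 35 minutes.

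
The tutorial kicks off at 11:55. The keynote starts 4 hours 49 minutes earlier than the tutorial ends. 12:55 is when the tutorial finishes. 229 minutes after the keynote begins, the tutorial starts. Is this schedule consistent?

The keynote starts at 12:55 − 289 min = 08:06.
The tutorial starts at 08:06 + 229 min = 11:55.
That matches the stated 11:55, so the schedule is consistent.

Yes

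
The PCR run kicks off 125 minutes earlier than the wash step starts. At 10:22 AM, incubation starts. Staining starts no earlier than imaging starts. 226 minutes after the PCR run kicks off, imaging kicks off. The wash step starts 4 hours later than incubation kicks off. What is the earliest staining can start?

The wash step starts at 10:22 AM + 240 min = 2:22 PM.
The PCR run starts at 2:22 PM − 125 min = 12:17 PM.
Imaging starts at 12:17 PM + 226 min = 4:03 PM.
Staining is bounded by imaging, so the earliest it can start is 4:03 PM.

4:03 PM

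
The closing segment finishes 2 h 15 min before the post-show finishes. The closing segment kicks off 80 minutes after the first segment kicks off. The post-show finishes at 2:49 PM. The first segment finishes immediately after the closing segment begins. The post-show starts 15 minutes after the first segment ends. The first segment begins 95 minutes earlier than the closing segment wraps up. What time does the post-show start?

The closing segment ends at 2:49 PM − 135 min = 12:34 PM.
The first segment starts at 12:34 PM − 95 min = 10:59 AM.
The closing segment starts at 10:59 AM + 80 min = 12:19 PM.
So the first segment ends at 12:19 PM.
The post-show starts at 12:19 PM + 15 min = 12:34 PM.

12:34 PM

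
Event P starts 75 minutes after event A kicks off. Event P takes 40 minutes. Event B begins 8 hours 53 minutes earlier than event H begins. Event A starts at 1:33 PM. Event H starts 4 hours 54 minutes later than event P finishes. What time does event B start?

Event P starts at 1:33 PM + 75 min = 2:48 PM.
Event P ends at 2:48 PM + 40 min = 3:28 PM.
Event H starts at 3:28 PM + 294 min = 8:22 PM.
Event B starts at 8:22 PM − 533 min = 11:29 AM.

11:29 AM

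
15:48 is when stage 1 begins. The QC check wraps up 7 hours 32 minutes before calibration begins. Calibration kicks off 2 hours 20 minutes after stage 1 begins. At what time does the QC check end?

10:36

Calibration starts at 15:48 + 140 min = 18:08.
The QC check ends at 18:08 − 452 min = 10:36.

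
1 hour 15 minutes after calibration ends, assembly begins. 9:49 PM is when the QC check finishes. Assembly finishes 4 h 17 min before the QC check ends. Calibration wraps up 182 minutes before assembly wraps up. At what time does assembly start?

Assembly ends at 9:49 PM − 257 min = 5:32 PM.
Calibration ends at 5:32 PM − 182 min = 2:30 PM.
Assembly starts at 2:30 PM + 75 min = 3:45 PM.

3:45 PM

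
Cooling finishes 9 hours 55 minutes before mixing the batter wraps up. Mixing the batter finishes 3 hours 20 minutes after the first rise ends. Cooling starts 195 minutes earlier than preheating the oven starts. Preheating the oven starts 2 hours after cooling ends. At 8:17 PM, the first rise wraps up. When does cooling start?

Mixing the batter ends at 8:17 PM + 200 min = 11:37 PM.
Cooling ends at 11:37 PM − 595 min = 1:42 PM.
Preheating the oven starts at 1:42 PM + 120 min = 3:42 PM.
Cooling starts at 3:42 PM − 195 min = 12:27 PM.

12:27 PM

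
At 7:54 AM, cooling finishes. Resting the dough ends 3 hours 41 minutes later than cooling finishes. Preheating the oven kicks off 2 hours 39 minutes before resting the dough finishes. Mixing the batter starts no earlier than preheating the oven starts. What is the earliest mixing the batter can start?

Resting the dough ends at 7:54 AM + 221 min = 11:35 AM.
Preheating the oven starts at 11:35 AM − 159 min = 8:56 AM.
Mixing the batter is bounded by preheating the oven, so the earliest it can start is 8:56 AM.

8:56 AM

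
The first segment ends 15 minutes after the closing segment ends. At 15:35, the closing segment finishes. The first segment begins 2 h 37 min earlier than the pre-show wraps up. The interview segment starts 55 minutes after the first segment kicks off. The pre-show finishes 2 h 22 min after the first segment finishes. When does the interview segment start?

The first segment ends at 15:35 + 15 min = 15:50.
The pre-show ends at 15:50 + 142 min = 18:12.
The first segment starts at 18:12 − 157 min = 15:35.
The interview segment starts at 15:35 + 55 min = 16:30.

16:30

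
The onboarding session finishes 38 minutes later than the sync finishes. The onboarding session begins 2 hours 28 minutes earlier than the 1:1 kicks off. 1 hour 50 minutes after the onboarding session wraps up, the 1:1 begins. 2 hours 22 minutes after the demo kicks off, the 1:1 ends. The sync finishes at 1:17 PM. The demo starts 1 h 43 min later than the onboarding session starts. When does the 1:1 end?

The onboarding session ends at 1:17 PM + 38 min = 1:55 PM.
The 1:1 starts at 1:55 PM + 110 min = 3:45 PM.
The onboarding session starts at 3:45 PM − 148 min = 1:17 PM.
The demo starts at 1:17 PM + 103 min = 3:00 PM.
The 1:1 ends at 3:00 PM + 142 min = 5:22 PM.

5:22 PM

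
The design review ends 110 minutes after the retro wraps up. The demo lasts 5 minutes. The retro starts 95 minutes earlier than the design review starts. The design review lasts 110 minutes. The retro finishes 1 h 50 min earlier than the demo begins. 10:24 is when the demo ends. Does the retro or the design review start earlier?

The demo starts at 10:24 − 5 min = 10:19.
The retro ends at 10:19 − 110 min = 08:29.
The design review ends at 08:29 + 110 min = 10:19.
The design review starts at 10:19 − 110 min = 08:29.
The retro starts at 08:29 − 95 min = 06:54.
The retro starts at 06:54 and the design review starts at 08:29, so the retro is first.

the retro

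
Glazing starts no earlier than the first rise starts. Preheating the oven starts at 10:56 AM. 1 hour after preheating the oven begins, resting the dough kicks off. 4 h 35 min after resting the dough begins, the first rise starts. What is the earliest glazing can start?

4:31 PM

Resting the dough starts at 10:56 AM + 60 min = 11:56 AM.
The first rise starts at 11:56 AM + 275 min = 4:31 PM.
Glazing is bounded by the first rise, so the earliest it can start is 4:31 PM.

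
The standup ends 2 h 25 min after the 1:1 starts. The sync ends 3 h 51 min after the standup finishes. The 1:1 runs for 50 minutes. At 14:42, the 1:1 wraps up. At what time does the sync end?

20:08

The 1:1 starts at 14:42 − 50 min = 13:52.
The standup ends at 13:52 + 145 min = 16:17.
The sync ends at 16:17 + 231 min = 20:08.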